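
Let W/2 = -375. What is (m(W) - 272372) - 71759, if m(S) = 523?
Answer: -343608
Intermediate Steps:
W = -750 (W = 2*(-375) = -750)
(m(W) - 272372) - 71759 = (523 - 272372) - 71759 = -271849 - 71759 = -343608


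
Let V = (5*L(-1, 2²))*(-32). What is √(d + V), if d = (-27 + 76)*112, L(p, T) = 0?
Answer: 28*√7 ≈ 74.081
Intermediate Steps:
V = 0 (V = (5*0)*(-32) = 0*(-32) = 0)
d = 5488 (d = 49*112 = 5488)
√(d + V) = √(5488 + 0) = √5488 = 28*√7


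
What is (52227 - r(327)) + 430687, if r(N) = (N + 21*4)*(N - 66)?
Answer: 375643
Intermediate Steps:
r(N) = (-66 + N)*(84 + N) (r(N) = (N + 84)*(-66 + N) = (84 + N)*(-66 + N) = (-66 + N)*(84 + N))
(52227 - r(327)) + 430687 = (52227 - (-5544 + 327² + 18*327)) + 430687 = (52227 - (-5544 + 106929 + 5886)) + 430687 = (52227 - 1*107271) + 430687 = (52227 - 107271) + 430687 = -55044 + 430687 = 375643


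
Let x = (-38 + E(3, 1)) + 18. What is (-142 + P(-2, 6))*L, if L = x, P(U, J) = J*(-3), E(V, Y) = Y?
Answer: 3040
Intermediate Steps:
P(U, J) = -3*J
x = -19 (x = (-38 + 1) + 18 = -37 + 18 = -19)
L = -19
(-142 + P(-2, 6))*L = (-142 - 3*6)*(-19) = (-142 - 18)*(-19) = -160*(-19) = 3040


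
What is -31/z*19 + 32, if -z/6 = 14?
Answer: 3277/84 ≈ 39.012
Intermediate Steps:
z = -84 (z = -6*14 = -84)
-31/z*19 + 32 = -31/(-84)*19 + 32 = -31*(-1/84)*19 + 32 = (31/84)*19 + 32 = 589/84 + 32 = 3277/84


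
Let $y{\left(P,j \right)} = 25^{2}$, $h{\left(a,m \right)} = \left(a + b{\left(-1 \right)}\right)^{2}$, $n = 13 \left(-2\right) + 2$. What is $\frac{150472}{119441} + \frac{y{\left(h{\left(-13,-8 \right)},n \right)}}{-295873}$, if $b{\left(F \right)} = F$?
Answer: $\frac{6349421633}{5048480999} \approx 1.2577$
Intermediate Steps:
$n = -24$ ($n = -26 + 2 = -24$)
$h{\left(a,m \right)} = \left(-1 + a\right)^{2}$ ($h{\left(a,m \right)} = \left(a - 1\right)^{2} = \left(-1 + a\right)^{2}$)
$y{\left(P,j \right)} = 625$
$\frac{150472}{119441} + \frac{y{\left(h{\left(-13,-8 \right)},n \right)}}{-295873} = \frac{150472}{119441} + \frac{625}{-295873} = 150472 \cdot \frac{1}{119441} + 625 \left(- \frac{1}{295873}\right) = \frac{21496}{17063} - \frac{625}{295873} = \frac{6349421633}{5048480999}$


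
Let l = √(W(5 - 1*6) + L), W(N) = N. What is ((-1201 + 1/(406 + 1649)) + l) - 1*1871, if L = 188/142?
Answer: -6312959/2055 + √1633/71 ≈ -3071.4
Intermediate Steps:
L = 94/71 (L = 188*(1/142) = 94/71 ≈ 1.3239)
l = √1633/71 (l = √((5 - 1*6) + 94/71) = √((5 - 6) + 94/71) = √(-1 + 94/71) = √(23/71) = √1633/71 ≈ 0.56916)
((-1201 + 1/(406 + 1649)) + l) - 1*1871 = ((-1201 + 1/(406 + 1649)) + √1633/71) - 1*1871 = ((-1201 + 1/2055) + √1633/71) - 1871 = (-2468054/2055 + √1633/71) - 1871 = -6312959/2055 + √1633/71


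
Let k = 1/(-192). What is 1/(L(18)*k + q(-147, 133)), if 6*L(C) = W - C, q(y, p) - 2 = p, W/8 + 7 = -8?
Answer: 192/25943 ≈ 0.0074008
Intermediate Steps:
W = -120 (W = -56 + 8*(-8) = -56 - 64 = -120)
q(y, p) = 2 + p
L(C) = -20 - C/6 (L(C) = (-120 - C)/6 = -20 - C/6)
k = -1/192 ≈ -0.0052083
1/(L(18)*k + q(-147, 133)) = 1/((-20 - ⅙*18)*(-1/192) + (2 + 133)) = 1/((-20 - 3)*(-1/192) + 135) = 1/(-23*(-1/192) + 135) = 1/(23/192 + 135) = 1/(25943/192) = 192/25943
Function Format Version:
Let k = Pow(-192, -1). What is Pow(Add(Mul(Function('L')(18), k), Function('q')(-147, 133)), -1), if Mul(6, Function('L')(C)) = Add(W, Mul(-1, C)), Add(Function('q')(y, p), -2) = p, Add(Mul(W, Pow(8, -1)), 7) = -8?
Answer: Rational(192, 25943) ≈ 0.0074008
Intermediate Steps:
W = -120 (W = Add(-56, Mul(8, -8)) = Add(-56, -64) = -120)
Function('q')(y, p) = Add(2, p)
Function('L')(C) = Add(-20, Mul(Rational(-1, 6), C)) (Function('L')(C) = Mul(Rational(1, 6), Add(-120, Mul(-1, C))) = Add(-20, Mul(Rational(-1, 6), C)))
k = Rational(-1, 192) ≈ -0.0052083
Pow(Add(Mul(Function('L')(18), k), Function('q')(-147, 133)), -1) = Pow(Add(Mul(Add(-20, Mul(Rational(-1, 6), 18)), Rational(-1, 192)), Add(2, 133)), -1) = Pow(Add(Mul(Add(-20, -3), Rational(-1, 192)), 135), -1) = Pow(Add(Mul(-23, Rational(-1, 192)), 135), -1) = Pow(Add(Rational(23, 192), 135), -1) = Pow(Rational(25943, 192), -1) = Rational(192, 25943)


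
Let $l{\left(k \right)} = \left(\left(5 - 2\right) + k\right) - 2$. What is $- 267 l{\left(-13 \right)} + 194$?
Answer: $3398$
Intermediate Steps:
$l{\left(k \right)} = 1 + k$ ($l{\left(k \right)} = \left(3 + k\right) - 2 = 1 + k$)
$- 267 l{\left(-13 \right)} + 194 = - 267 \left(1 - 13\right) + 194 = \left(-267\right) \left(-12\right) + 194 = 3204 + 194 = 3398$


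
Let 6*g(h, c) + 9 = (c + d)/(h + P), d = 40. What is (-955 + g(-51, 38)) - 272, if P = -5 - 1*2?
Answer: -35633/29 ≈ -1228.7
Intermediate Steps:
P = -7 (P = -5 - 2 = -7)
g(h, c) = -3/2 + (40 + c)/(6*(-7 + h)) (g(h, c) = -3/2 + ((c + 40)/(h - 7))/6 = -3/2 + ((40 + c)/(-7 + h))/6 = -3/2 + (40 + c)/(6*(-7 + h)))
(-955 + g(-51, 38)) - 272 = (-955 + (103 + 38 - 9*(-51))/(6*(-7 - 51))) - 272 = (-955 + (⅙)*(103 + 38 + 459)/(-58)) - 272 = (-955 + (⅙)*(-1/58)*600) - 272 = (-955 - 50/29) - 272 = -27745/29 - 272 = -35633/29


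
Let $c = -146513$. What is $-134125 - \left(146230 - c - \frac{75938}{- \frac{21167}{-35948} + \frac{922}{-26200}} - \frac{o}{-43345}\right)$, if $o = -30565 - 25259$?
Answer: $- \frac{409232118326620424}{1412590100355} \approx -2.897 \cdot 10^{5}$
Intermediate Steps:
$o = -55824$
$-134125 - \left(146230 - c - \frac{75938}{- \frac{21167}{-35948} + \frac{922}{-26200}} - \frac{o}{-43345}\right) = -134125 - \left(\frac{12688889511}{43345} - \frac{75938}{- \frac{21167}{-35948} + \frac{922}{-26200}}\right) = -134125 - \left(\frac{12688889511}{43345} - \frac{75938}{\left(-21167\right) \left(- \frac{1}{35948}\right) + 922 \left(- \frac{1}{26200}\right)}\right) = -134125 - \left(\frac{12688889511}{43345} - \frac{75938}{\frac{21167}{35948} - \frac{461}{13100}}\right) = -134125 - \frac{219768471116506049}{1412590100355} = - \frac{409232118326620424}{1412590100355}$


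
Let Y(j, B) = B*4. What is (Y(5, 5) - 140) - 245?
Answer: -365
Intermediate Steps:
Y(j, B) = 4*B
(Y(5, 5) - 140) - 245 = (4*5 - 140) - 245 = (20 - 140) - 245 = -120 - 245 = -365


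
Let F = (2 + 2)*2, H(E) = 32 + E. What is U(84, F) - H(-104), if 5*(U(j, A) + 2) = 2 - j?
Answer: 268/5 ≈ 53.600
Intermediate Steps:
F = 8 (F = 4*2 = 8)
U(j, A) = -8/5 - j/5 (U(j, A) = -2 + (2 - j)/5 = -2 + (2/5 - j/5) = -8/5 - j/5)
U(84, F) - H(-104) = (-8/5 - 1/5*84) - (32 - 104) = (-8/5 - 84/5) - 1*(-72) = -92/5 + 72 = 268/5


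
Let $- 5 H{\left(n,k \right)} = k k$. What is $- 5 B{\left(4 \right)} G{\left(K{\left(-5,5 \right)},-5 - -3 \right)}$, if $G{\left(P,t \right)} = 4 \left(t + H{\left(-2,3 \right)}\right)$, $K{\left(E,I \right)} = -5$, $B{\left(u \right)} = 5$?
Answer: $380$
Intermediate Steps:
$H{\left(n,k \right)} = - \frac{k^{2}}{5}$ ($H{\left(n,k \right)} = - \frac{k k}{5} = - \frac{k^{2}}{5}$)
$G{\left(P,t \right)} = - \frac{36}{5} + 4 t$ ($G{\left(P,t \right)} = 4 \left(t - \frac{3^{2}}{5}\right) = 4 \left(t - \frac{9}{5}\right) = 4 \left(- \frac{9}{5} + t\right) = - \frac{36}{5} + 4 t$)
$- 5 B{\left(4 \right)} G{\left(K{\left(-5,5 \right)},-5 - -3 \right)} = \left(-5\right) 5 \left(- \frac{36}{5} + 4 \left(-5 - -3\right)\right) = - 25 \left(- \frac{36}{5} + 4 \left(-5 + 3\right)\right) = - 25 \left(- \frac{36}{5} + 4 \left(-2\right)\right) = - 25 \left(- \frac{36}{5} - 8\right) = \left(-25\right) \left(- \frac{76}{5}\right) = 380$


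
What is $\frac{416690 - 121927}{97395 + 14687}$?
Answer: $\frac{294763}{112082} \approx 2.6299$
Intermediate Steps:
$\frac{416690 - 121927}{97395 + 14687} = \frac{294763}{112082}$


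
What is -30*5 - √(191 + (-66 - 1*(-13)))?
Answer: -150 - √138 ≈ -161.75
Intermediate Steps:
-30*5 - √(191 + (-66 - 1*(-13))) = -150 - √(191 + (-66 + 13)) = -150 - √(191 - 53) = -150 - √138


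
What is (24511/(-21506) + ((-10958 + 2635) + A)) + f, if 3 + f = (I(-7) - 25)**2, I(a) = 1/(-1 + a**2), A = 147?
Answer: -187203718367/24774912 ≈ -7556.2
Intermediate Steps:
f = 1430689/2304 (f = -3 + (1/(-1 + (-7)**2) - 25)**2 = -3 + (1/(-1 + 49) - 25)**2 = -3 + (1/48 - 25)**2 = -3 + (-1199/48)**2 = -3 + 1437601/2304 = 1430689/2304 ≈ 620.96)
(24511/(-21506) + ((-10958 + 2635) + A)) + f = (24511/(-21506) + ((-10958 + 2635) + 147)) + 1430689/2304 = (24511*(-1/21506) + (-8323 + 147)) + 1430689/2304 = (-24511/21506 - 8176) + 1430689/2304 = -175857567/21506 + 1430689/2304 = -187203718367/24774912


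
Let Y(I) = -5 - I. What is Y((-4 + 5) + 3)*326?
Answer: -2934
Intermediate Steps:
Y((-4 + 5) + 3)*326 = (-5 - ((-4 + 5) + 3))*326 = (-5 - (1 + 3))*326 = (-5 - 1*4)*326 = (-5 - 4)*326 = -9*326 = -2934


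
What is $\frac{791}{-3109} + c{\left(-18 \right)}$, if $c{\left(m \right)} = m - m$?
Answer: $- \frac{791}{3109} \approx -0.25442$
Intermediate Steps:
$c{\left(m \right)} = 0$
$\frac{791}{-3109} + c{\left(-18 \right)} = \frac{791}{-3109} + 0 = 791 \left(- \frac{1}{3109}\right) + 0 = - \frac{791}{3109} + 0 = - \frac{791}{3109}$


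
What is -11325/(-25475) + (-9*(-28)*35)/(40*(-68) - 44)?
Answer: -1933872/704129 ≈ -2.7465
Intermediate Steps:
-11325/(-25475) + (-9*(-28)*35)/(40*(-68) - 44) = -11325*(-1/25475) + (252*35)/(-2720 - 44) = 453/1019 + 8820/(-2764) = 453/1019 + 8820*(-1/2764) = 453/1019 - 2205/691 = -1933872/704129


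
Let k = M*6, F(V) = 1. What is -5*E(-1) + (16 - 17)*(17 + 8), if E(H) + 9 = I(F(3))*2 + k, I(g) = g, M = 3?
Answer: -80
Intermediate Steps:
k = 18 (k = 3*6 = 18)
E(H) = 11 (E(H) = -9 + (1*2 + 18) = -9 + (2 + 18) = -9 + 20 = 11)
-5*E(-1) + (16 - 17)*(17 + 8) = -5*11 + (16 - 17)*(17 + 8) = -55 - 1*25 = -55 - 25 = -80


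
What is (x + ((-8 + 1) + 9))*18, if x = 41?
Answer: 774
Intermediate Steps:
(x + ((-8 + 1) + 9))*18 = (41 + ((-8 + 1) + 9))*18 = (41 + (-7 + 9))*18 = (41 + 2)*18 = 43*18 = 774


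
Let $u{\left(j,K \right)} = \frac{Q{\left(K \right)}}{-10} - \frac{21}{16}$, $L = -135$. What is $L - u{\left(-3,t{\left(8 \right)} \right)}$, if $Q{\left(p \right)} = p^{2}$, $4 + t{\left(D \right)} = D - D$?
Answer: $- \frac{10567}{80} \approx -132.09$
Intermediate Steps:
$t{\left(D \right)} = -4$ ($t{\left(D \right)} = -4 + \left(D - D\right) = -4 + 0 = -4$)
$u{\left(j,K \right)} = - \frac{21}{16} - \frac{K^{2}}{10}$ ($u{\left(j,K \right)} = \frac{K^{2}}{-10} - \frac{21}{16} = K^{2} \left(- \frac{1}{10}\right) - \frac{21}{16} = - \frac{K^{2}}{10} - \frac{21}{16} = - \frac{21}{16} - \frac{K^{2}}{10}$)
$L - u{\left(-3,t{\left(8 \right)} \right)} = -135 - \left(- \frac{21}{16} - \frac{\left(-4\right)^{2}}{10}\right) = -135 - \left(- \frac{21}{16} - \frac{8}{5}\right) = -135 - - \frac{233}{80} = -135 + \frac{233}{80} = - \frac{10567}{80}$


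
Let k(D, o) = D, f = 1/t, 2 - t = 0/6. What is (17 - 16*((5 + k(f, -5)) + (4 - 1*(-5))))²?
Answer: 46225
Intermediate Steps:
t = 2 (t = 2 - 0/6 = 2 - 1*0 = 2 + 0 = 2)
f = ½ (f = 1/2 = ½ ≈ 0.50000)
(17 - 16*((5 + k(f, -5)) + (4 - 1*(-5))))² = (17 - 16*((5 + ½) + (4 - 1*(-5))))² = (17 - 16*(11/2 + (4 + 5)))² = (17 - 16*(11/2 + 9))² = (17 - 16*29/2)² = (17 - 232)² = (-215)² = 46225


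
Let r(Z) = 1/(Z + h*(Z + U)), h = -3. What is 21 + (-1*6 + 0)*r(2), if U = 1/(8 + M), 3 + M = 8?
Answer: 1233/55 ≈ 22.418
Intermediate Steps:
M = 5 (M = -3 + 8 = 5)
U = 1/13 (U = 1/(8 + 5) = 1/13 ≈ 0.076923)
r(Z) = 1/(-3/13 - 2*Z) (r(Z) = 1/(Z - 3*(Z + 1/13)) = 1/(Z - 3*(1/13 + Z)) = 1/(Z + (-3/13 - 3*Z)) = 1/(-3/13 - 2*Z))
21 + (-1*6 + 0)*r(2) = 21 + (-1*6 + 0)*(13/(-3 - 26*2)) = 21 + (-6 + 0)*(13/(-3 - 52)) = 21 - 78/(-55) = 21 - 78*(-1)/55 = 21 - 6*(-13/55) = 21 + 78/55 = 1233/55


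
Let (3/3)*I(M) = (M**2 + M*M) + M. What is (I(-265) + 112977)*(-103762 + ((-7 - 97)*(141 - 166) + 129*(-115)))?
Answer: -29366032514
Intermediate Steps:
I(M) = M + 2*M**2 (I(M) = (M**2 + M*M) + M = (M**2 + M**2) + M = 2*M**2 + M = M + 2*M**2)
(I(-265) + 112977)*(-103762 + ((-7 - 97)*(141 - 166) + 129*(-115))) = (-265*(1 + 2*(-265)) + 112977)*(-103762 + ((-7 - 97)*(141 - 166) + 129*(-115))) = (-265*(1 - 530) + 112977)*(-103762 + (-104*(-25) - 14835)) = (-265*(-529) + 112977)*(-103762 + (2600 - 14835)) = (140185 + 112977)*(-103762 - 12235) = 253162*(-115997) = -29366032514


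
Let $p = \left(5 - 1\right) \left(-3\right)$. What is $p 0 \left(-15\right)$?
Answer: $0$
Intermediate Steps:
$p = -12$ ($p = 4 \left(-3\right) = -12$)
$p 0 \left(-15\right) = \left(-12\right) 0 \left(-15\right) = 0 \left(-15\right) = 0$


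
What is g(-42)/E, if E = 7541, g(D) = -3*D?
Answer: 126/7541 ≈ 0.016709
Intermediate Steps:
g(-42)/E = -3*(-42)/7541 = 126*(1/7541) = 126/7541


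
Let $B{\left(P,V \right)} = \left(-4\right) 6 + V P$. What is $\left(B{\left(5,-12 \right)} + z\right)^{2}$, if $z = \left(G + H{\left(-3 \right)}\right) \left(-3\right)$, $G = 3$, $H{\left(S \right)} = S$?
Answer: $7056$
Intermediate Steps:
$B{\left(P,V \right)} = -24 + P V$
$z = 0$ ($z = \left(3 - 3\right) \left(-3\right) = 0 \left(-3\right) = 0$)
$\left(B{\left(5,-12 \right)} + z\right)^{2} = \left(\left(-24 + 5 \left(-12\right)\right) + 0\right)^{2} = \left(\left(-24 - 60\right) + 0\right)^{2} = \left(-84 + 0\right)^{2} = \left(-84\right)^{2} = 7056$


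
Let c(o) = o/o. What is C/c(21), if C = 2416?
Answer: 2416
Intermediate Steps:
c(o) = 1
C/c(21) = 2416/1 = 2416*1 = 2416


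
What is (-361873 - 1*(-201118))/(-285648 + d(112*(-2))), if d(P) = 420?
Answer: 53585/95076 ≈ 0.56360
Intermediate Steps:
(-361873 - 1*(-201118))/(-285648 + d(112*(-2))) = (-361873 - 1*(-201118))/(-285648 + 420) = (-361873 + 201118)/(-285228) = -160755*(-1/285228) = 53585/95076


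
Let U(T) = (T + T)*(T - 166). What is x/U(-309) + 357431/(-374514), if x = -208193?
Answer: -15241255271/9161548725 ≈ -1.6636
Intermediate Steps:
U(T) = 2*T*(-166 + T) (U(T) = (2*T)*(-166 + T) = 2*T*(-166 + T))
x/U(-309) + 357431/(-374514) = -208193*(-1/(618*(-166 - 309))) + 357431/(-374514) = -208193/(2*(-309)*(-475)) + 357431*(-1/374514) = -208193/293550 - 357431/374514 = -15241255271/9161548725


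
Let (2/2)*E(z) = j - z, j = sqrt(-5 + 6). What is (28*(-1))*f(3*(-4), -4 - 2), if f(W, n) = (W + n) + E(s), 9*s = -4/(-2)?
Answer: 4340/9 ≈ 482.22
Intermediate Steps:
s = 2/9 (s = (-4/(-2))/9 = (-4*(-1/2))/9 = (1/9)*2 = 2/9 ≈ 0.22222)
j = 1 (j = sqrt(1) = 1)
E(z) = 1 - z
f(W, n) = 7/9 + W + n (f(W, n) = (W + n) + (1 - 1*2/9) = (W + n) + (1 - 2/9) = (W + n) + 7/9 = 7/9 + W + n)
(28*(-1))*f(3*(-4), -4 - 2) = (28*(-1))*(7/9 + 3*(-4) + (-4 - 2)) = -28*(7/9 - 12 - 6) = -28*(-155/9) = 4340/9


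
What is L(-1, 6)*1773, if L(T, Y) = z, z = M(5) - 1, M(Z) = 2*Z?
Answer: 15957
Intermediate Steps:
z = 9 (z = 2*5 - 1 = 10 - 1 = 9)
L(T, Y) = 9
L(-1, 6)*1773 = 9*1773 = 15957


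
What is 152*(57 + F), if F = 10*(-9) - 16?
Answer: -7448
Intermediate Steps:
F = -106 (F = -90 - 16 = -106)
152*(57 + F) = 152*(57 - 106) = 152*(-49) = -7448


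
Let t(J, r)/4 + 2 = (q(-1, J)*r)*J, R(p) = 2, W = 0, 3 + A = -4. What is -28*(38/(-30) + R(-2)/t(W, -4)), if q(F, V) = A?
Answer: 637/15 ≈ 42.467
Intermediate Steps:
A = -7 (A = -3 - 4 = -7)
q(F, V) = -7
t(J, r) = -8 - 28*J*r (t(J, r) = -8 + 4*((-7*r)*J) = -8 + 4*(-7*J*r) = -8 - 28*J*r)
-28*(38/(-30) + R(-2)/t(W, -4)) = -28*(38/(-30) + 2/(-8 - 28*0*(-4))) = -28*(38*(-1/30) + 2/(-8 + 0)) = -28*(-19/15 + 2/(-8)) = -28*(-19/15 + 2*(-⅛)) = -28*(-19/15 - ¼) = -28*(-91/60) = 637/15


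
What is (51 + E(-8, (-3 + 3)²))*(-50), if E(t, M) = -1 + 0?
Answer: -2500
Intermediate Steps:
E(t, M) = -1
(51 + E(-8, (-3 + 3)²))*(-50) = (51 - 1)*(-50) = 50*(-50) = -2500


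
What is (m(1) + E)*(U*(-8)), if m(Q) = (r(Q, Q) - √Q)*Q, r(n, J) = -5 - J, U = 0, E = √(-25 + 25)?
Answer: 0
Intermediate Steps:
E = 0 (E = √0 = 0)
m(Q) = Q*(-5 - Q - √Q) (m(Q) = ((-5 - Q) - √Q)*Q = (-5 - Q - √Q)*Q = Q*(-5 - Q - √Q))
(m(1) + E)*(U*(-8)) = ((-1^(3/2) - 1*1*(5 + 1)) + 0)*(0*(-8)) = ((-1*1 - 1*1*6) + 0)*0 = ((-1 - 6) + 0)*0 = (-7 + 0)*0 = -7*0 = 0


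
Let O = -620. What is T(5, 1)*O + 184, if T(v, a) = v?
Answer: -2916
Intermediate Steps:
T(5, 1)*O + 184 = 5*(-620) + 184 = -3100 + 184 = -2916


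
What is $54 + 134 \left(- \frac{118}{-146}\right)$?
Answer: $\frac{11848}{73} \approx 162.3$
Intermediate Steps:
$54 + 134 \left(- \frac{118}{-146}\right) = 54 + 134 \left(\left(-118\right) \left(- \frac{1}{146}\right)\right) = 54 + 134 \cdot \frac{59}{73} = 54 + \frac{7906}{73} = \frac{11848}{73}$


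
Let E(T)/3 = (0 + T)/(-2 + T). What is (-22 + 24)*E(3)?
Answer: 18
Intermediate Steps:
E(T) = 3*T/(-2 + T) (E(T) = 3*((0 + T)/(-2 + T)) = 3*(T/(-2 + T)) = 3*T/(-2 + T))
(-22 + 24)*E(3) = (-22 + 24)*(3*3/(-2 + 3)) = 2*(3*3/1) = 2*(3*3*1) = 2*9 = 18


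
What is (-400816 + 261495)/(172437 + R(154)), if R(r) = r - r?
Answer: -139321/172437 ≈ -0.80795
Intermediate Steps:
R(r) = 0
(-400816 + 261495)/(172437 + R(154)) = (-400816 + 261495)/(172437 + 0) = -139321/172437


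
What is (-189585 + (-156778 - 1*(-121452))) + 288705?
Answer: 63794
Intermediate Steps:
(-189585 + (-156778 - 1*(-121452))) + 288705 = (-189585 + (-156778 + 121452)) + 288705 = (-189585 - 35326) + 288705 = -224911 + 288705 = 63794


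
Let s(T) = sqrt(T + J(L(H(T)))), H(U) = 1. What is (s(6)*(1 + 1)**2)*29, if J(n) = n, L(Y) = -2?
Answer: 232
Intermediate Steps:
s(T) = sqrt(-2 + T) (s(T) = sqrt(T - 2) = sqrt(-2 + T))
(s(6)*(1 + 1)**2)*29 = (sqrt(-2 + 6)*(1 + 1)**2)*29 = (sqrt(4)*2**2)*29 = (2*4)*29 = 8*29 = 232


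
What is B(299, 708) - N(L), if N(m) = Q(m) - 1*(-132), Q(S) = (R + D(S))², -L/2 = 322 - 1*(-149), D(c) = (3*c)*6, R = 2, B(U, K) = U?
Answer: -287437949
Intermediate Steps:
D(c) = 18*c
L = -942 (L = -2*(322 - 1*(-149)) = -2*(322 + 149) = -2*471 = -942)
Q(S) = (2 + 18*S)²
N(m) = 132 + 4*(1 + 9*m)² (N(m) = 4*(1 + 9*m)² - 1*(-132) = 4*(1 + 9*m)² + 132 = 132 + 4*(1 + 9*m)²)
B(299, 708) - N(L) = 299 - (132 + 4*(1 + 9*(-942))²) = 299 - (132 + 4*(1 - 8478)²) = 299 - (132 + 4*(-8477)²) = 299 - (132 + 4*71859529) = 299 - (132 + 287438116) = 299 - 1*287438248 = 299 - 287438248 = -287437949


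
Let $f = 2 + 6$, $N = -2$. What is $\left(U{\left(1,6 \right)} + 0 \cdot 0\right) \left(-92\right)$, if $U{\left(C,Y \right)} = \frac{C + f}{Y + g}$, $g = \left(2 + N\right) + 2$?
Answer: $- \frac{207}{2} \approx -103.5$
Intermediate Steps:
$g = 2$ ($g = \left(2 - 2\right) + 2 = 0 + 2 = 2$)
$f = 8$
$U{\left(C,Y \right)} = \frac{8 + C}{2 + Y}$ ($U{\left(C,Y \right)} = \frac{C + 8}{Y + 2} = \frac{8 + C}{2 + Y}$)
$\left(U{\left(1,6 \right)} + 0 \cdot 0\right) \left(-92\right) = \left(\frac{8 + 1}{2 + 6} + 0 \cdot 0\right) \left(-92\right) = \left(\frac{1}{8} \cdot 9 + 0\right) \left(-92\right) = \left(\frac{9}{8} + 0\right) \left(-92\right) = \frac{9}{8} \left(-92\right) = - \frac{207}{2}$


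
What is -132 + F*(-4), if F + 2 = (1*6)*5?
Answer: -244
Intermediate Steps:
F = 28 (F = -2 + (1*6)*5 = -2 + 6*5 = -2 + 30 = 28)
-132 + F*(-4) = -132 + 28*(-4) = -132 - 112 = -244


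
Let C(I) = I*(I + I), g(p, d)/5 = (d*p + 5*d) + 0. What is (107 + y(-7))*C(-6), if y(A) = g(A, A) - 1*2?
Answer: 12600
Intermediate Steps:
g(p, d) = 25*d + 5*d*p (g(p, d) = 5*((d*p + 5*d) + 0) = 5*((5*d + d*p) + 0) = 5*(5*d + d*p) = 25*d + 5*d*p)
y(A) = -2 + 5*A*(5 + A) (y(A) = 5*A*(5 + A) - 1*2 = 5*A*(5 + A) - 2 = -2 + 5*A*(5 + A))
C(I) = 2*I² (C(I) = I*(2*I) = 2*I²)
(107 + y(-7))*C(-6) = (107 + (-2 + 5*(-7)*(5 - 7)))*(2*(-6)²) = (107 + (-2 + 5*(-7)*(-2)))*(2*36) = (107 + (-2 + 70))*72 = (107 + 68)*72 = 175*72 = 12600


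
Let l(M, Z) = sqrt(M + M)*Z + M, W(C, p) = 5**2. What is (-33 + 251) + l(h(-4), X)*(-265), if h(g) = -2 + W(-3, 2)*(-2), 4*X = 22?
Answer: 13998 - 2915*I*sqrt(26) ≈ 13998.0 - 14864.0*I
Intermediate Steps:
X = 11/2 (X = (1/4)*22 = 11/2 ≈ 5.5000)
W(C, p) = 25
h(g) = -52 (h(g) = -2 + 25*(-2) = -2 - 50 = -52)
l(M, Z) = M + Z*sqrt(2)*sqrt(M) (l(M, Z) = sqrt(2*M)*Z + M = (sqrt(2)*sqrt(M))*Z + M = Z*sqrt(2)*sqrt(M) + M = M + Z*sqrt(2)*sqrt(M))
(-33 + 251) + l(h(-4), X)*(-265) = (-33 + 251) + (-52 + 11*sqrt(2)*sqrt(-52)/2)*(-265) = 218 + (-52 + 11*sqrt(2)*(2*I*sqrt(13))/2)*(-265) = 218 + (-52 + 11*I*sqrt(26))*(-265) = 218 + (13780 - 2915*I*sqrt(26)) = 13998 - 2915*I*sqrt(26)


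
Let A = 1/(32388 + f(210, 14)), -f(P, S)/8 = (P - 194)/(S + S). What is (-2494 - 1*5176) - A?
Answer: -1738666287/226684 ≈ -7670.0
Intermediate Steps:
f(P, S) = -4*(-194 + P)/S (f(P, S) = -8*(P - 194)/(S + S) = -8*(-194 + P)/(2*S) = -8*(-194 + P)*1/(2*S) = -4*(-194 + P)/S)
A = 7/226684 (A = 1/(32388 + 4*(194 - 1*210)/14) = 1/(32388 + 4*(1/14)*(194 - 210)) = 1/(32388 + 4*(1/14)*(-16)) = 1/(32388 - 32/7) = 1/(226684/7) = 7/226684 ≈ 3.0880e-5)
(-2494 - 1*5176) - A = (-2494 - 1*5176) - 1*7/226684 = (-2494 - 5176) - 7/226684 = -7670 - 7/226684 = -1738666287/226684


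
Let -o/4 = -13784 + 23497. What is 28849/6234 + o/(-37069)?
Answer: 1311606949/231088146 ≈ 5.6758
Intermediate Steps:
o = -38852 (o = -4*(-13784 + 23497) = -4*9713 = -38852)
28849/6234 + o/(-37069) = 28849/6234 - 38852/(-37069) = 28849*(1/6234) - 38852*(-1/37069) = 28849/6234 + 38852/37069 = 1311606949/231088146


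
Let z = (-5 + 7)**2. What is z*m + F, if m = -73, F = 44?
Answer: -248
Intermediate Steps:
z = 4 (z = 2**2 = 4)
z*m + F = 4*(-73) + 44 = -292 + 44 = -248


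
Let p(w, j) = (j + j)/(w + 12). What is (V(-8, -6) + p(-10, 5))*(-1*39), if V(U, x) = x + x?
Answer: 273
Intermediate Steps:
V(U, x) = 2*x
p(w, j) = 2*j/(12 + w) (p(w, j) = (2*j)/(12 + w) = 2*j/(12 + w))
(V(-8, -6) + p(-10, 5))*(-1*39) = (2*(-6) + 2*5/(12 - 10))*(-1*39) = (-12 + 2*5/2)*(-39) = (-12 + 2*5*(½))*(-39) = (-12 + 5)*(-39) = -7*(-39) = 273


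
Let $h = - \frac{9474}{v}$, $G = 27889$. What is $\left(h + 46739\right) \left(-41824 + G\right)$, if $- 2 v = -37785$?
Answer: $- \frac{1640627161143}{2519} \approx -6.513 \cdot 10^{8}$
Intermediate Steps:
$v = \frac{37785}{2}$ ($v = \left(- \frac{1}{2}\right) \left(-37785\right) = \frac{37785}{2} \approx 18893.0$)
$h = - \frac{6316}{12595}$ ($h = - \frac{9474}{\frac{37785}{2}} = \left(-9474\right) \frac{2}{37785} = - \frac{6316}{12595} \approx -0.50147$)
$\left(h + 46739\right) \left(-41824 + G\right) = \left(- \frac{6316}{12595} + 46739\right) \left(-41824 + 27889\right) = \frac{588671389}{12595} \left(-13935\right) = - \frac{1640627161143}{2519}$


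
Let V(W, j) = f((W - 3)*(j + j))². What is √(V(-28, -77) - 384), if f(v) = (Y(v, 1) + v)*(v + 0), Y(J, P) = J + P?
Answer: 2*√519541955532273 ≈ 4.5587e+7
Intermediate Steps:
f(v) = v*(1 + 2*v) (f(v) = ((v + 1) + v)*(v + 0) = ((1 + v) + v)*v = (1 + 2*v)*v = v*(1 + 2*v))
V(W, j) = 4*j²*(1 + 4*j*(-3 + W))²*(-3 + W)² (V(W, j) = (((W - 3)*(j + j))*(1 + 2*((W - 3)*(j + j))))² = (((-3 + W)*(2*j))*(1 + 2*((-3 + W)*(2*j))))² = ((2*j*(-3 + W))*(1 + 2*(2*j*(-3 + W))))² = ((2*j*(-3 + W))*(1 + 4*j*(-3 + W)))² = (2*j*(1 + 4*j*(-3 + W))*(-3 + W))² = 4*j²*(1 + 4*j*(-3 + W))²*(-3 + W)²)
√(V(-28, -77) - 384) = √(4*(-77)²*(1 + 4*(-77)*(-3 - 28))²*(-3 - 28)² - 384) = √(4*5929*(1 + 4*(-77)*(-31))²*(-31)² - 384) = √(4*5929*(1 + 9548)²*961 - 384) = √(4*5929*9549²*961 - 384) = √(4*5929*91183401*961 - 384) = √(2078167822129476 - 384) = √2078167822129092 = 2*√519541955532273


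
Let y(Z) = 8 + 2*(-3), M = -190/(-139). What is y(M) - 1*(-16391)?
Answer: 16393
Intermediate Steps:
M = 190/139 (M = -190*(-1/139) = 190/139 ≈ 1.3669)
y(Z) = 2 (y(Z) = 8 - 6 = 2)
y(M) - 1*(-16391) = 2 - 1*(-16391) = 2 + 16391 = 16393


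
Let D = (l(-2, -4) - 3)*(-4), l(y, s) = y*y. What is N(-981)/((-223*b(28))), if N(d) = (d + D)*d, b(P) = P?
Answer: -966285/6244 ≈ -154.75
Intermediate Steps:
l(y, s) = y**2
D = -4 (D = ((-2)**2 - 3)*(-4) = (4 - 3)*(-4) = 1*(-4) = -4)
N(d) = d*(-4 + d) (N(d) = (d - 4)*d = (-4 + d)*d = d*(-4 + d))
N(-981)/((-223*b(28))) = (-981*(-4 - 981))/((-223*28)) = -981*(-985)/(-6244) = 966285*(-1/6244) = -966285/6244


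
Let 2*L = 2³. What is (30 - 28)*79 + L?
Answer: 162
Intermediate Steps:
L = 4 (L = (½)*2³ = (½)*8 = 4)
(30 - 28)*79 + L = (30 - 28)*79 + 4 = 2*79 + 4 = 158 + 4 = 162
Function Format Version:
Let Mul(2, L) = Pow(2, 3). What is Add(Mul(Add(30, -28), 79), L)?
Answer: 162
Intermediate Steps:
L = 4 (L = Mul(Rational(1, 2), Pow(2, 3)) = Mul(Rational(1, 2), 8) = 4)
Add(Mul(Add(30, -28), 79), L) = Add(Mul(Add(30, -28), 79), 4) = Add(Mul(2, 79), 4) = Add(158, 4) = 162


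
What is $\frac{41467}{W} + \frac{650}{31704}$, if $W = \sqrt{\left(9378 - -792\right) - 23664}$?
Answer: $\frac{325}{15852} - \frac{41467 i \sqrt{13494}}{13494} \approx 0.020502 - 356.97 i$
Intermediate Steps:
$W = i \sqrt{13494}$ ($W = \sqrt{\left(9378 + 792\right) - 23664} = \sqrt{10170 - 23664} = \sqrt{-13494} = i \sqrt{13494} \approx 116.16 i$)
$\frac{41467}{W} + \frac{650}{31704} = \frac{41467}{i \sqrt{13494}} + \frac{650}{31704} = 41467 \left(- \frac{i \sqrt{13494}}{13494}\right) + 650 \cdot \frac{1}{31704} = - \frac{41467 i \sqrt{13494}}{13494} + \frac{325}{15852} = \frac{325}{15852} - \frac{41467 i \sqrt{13494}}{13494}$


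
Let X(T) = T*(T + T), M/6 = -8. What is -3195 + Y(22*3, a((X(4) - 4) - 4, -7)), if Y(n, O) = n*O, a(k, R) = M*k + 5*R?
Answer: -81537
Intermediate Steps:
M = -48 (M = 6*(-8) = -48)
X(T) = 2*T**2 (X(T) = T*(2*T) = 2*T**2)
a(k, R) = -48*k + 5*R
Y(n, O) = O*n
-3195 + Y(22*3, a((X(4) - 4) - 4, -7)) = -3195 + (-48*((2*4**2 - 4) - 4) + 5*(-7))*(22*3) = -3195 + (-48*((2*16 - 4) - 4) - 35)*66 = -3195 + (-48*((32 - 4) - 4) - 35)*66 = -3195 + (-48*(28 - 4) - 35)*66 = -3195 + (-48*24 - 35)*66 = -3195 + (-1152 - 35)*66 = -3195 - 1187*66 = -3195 - 78342 = -81537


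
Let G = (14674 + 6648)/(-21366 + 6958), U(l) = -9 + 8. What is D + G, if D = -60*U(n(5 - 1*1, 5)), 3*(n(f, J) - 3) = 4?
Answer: 421579/7204 ≈ 58.520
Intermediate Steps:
n(f, J) = 13/3 (n(f, J) = 3 + (⅓)*4 = 3 + 4/3 = 13/3)
U(l) = -1
D = 60 (D = -60*(-1) = 60)
G = -10661/7204 (G = 21322/(-14408) = 21322*(-1/14408) = -10661/7204 ≈ -1.4799)
D + G = 60 - 10661/7204 = 421579/7204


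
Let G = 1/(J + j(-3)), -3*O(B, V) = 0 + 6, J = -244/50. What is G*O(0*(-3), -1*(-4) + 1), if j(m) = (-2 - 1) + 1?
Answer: 25/86 ≈ 0.29070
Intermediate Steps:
J = -122/25 (J = -244*1/50 = -122/25 ≈ -4.8800)
j(m) = -2 (j(m) = -3 + 1 = -2)
O(B, V) = -2 (O(B, V) = -(0 + 6)/3 = -⅓*6 = -2)
G = -25/172 (G = 1/(-122/25 - 2) = 1/(-172/25) = -25/172 ≈ -0.14535)
G*O(0*(-3), -1*(-4) + 1) = -25/172*(-2) = 25/86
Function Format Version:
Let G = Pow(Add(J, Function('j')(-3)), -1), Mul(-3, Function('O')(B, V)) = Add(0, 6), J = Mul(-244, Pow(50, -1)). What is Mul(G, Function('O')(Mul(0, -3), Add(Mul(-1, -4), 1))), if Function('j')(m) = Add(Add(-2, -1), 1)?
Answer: Rational(25, 86) ≈ 0.29070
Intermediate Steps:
J = Rational(-122, 25) (J = Mul(-244, Rational(1, 50)) = Rational(-122, 25) ≈ -4.8800)
Function('j')(m) = -2 (Function('j')(m) = Add(-3, 1) = -2)
Function('O')(B, V) = -2 (Function('O')(B, V) = Mul(Rational(-1, 3), Add(0, 6)) = Mul(Rational(-1, 3), 6) = -2)
G = Rational(-25, 172) (G = Pow(Add(Rational(-122, 25), -2), -1) = Pow(Rational(-172, 25), -1) = Rational(-25, 172) ≈ -0.14535)
Mul(G, Function('O')(Mul(0, -3), Add(Mul(-1, -4), 1))) = Mul(Rational(-25, 172), -2) = Rational(25, 86)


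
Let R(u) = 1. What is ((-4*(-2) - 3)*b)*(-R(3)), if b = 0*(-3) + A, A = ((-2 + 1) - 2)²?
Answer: -45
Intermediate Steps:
A = 9 (A = (-1 - 2)² = (-3)² = 9)
b = 9 (b = 0*(-3) + 9 = 0 + 9 = 9)
((-4*(-2) - 3)*b)*(-R(3)) = ((-4*(-2) - 3)*9)*(-1*1) = ((8 - 3)*9)*(-1) = (5*9)*(-1) = 45*(-1) = -45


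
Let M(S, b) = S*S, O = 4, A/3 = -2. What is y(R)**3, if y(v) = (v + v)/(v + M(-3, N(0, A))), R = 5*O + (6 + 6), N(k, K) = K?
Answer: 262144/68921 ≈ 3.8035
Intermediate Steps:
A = -6 (A = 3*(-2) = -6)
M(S, b) = S**2
R = 32 (R = 5*4 + (6 + 6) = 20 + 12 = 32)
y(v) = 2*v/(9 + v) (y(v) = (v + v)/(v + (-3)**2) = (2*v)/(v + 9) = (2*v)/(9 + v) = 2*v/(9 + v))
y(R)**3 = (2*32/(9 + 32))**3 = (2*32/41)**3 = (2*32*(1/41))**3 = (64/41)**3 = 262144/68921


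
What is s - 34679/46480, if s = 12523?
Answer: 582034361/46480 ≈ 12522.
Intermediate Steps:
s - 34679/46480 = 12523 - 34679/46480 = 582034361/46480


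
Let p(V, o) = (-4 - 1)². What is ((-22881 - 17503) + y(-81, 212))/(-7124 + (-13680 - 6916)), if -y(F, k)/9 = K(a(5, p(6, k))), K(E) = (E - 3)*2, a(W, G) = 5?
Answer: 2021/1386 ≈ 1.4582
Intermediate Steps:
p(V, o) = 25 (p(V, o) = (-5)² = 25)
K(E) = -6 + 2*E (K(E) = (-3 + E)*2 = -6 + 2*E)
y(F, k) = -36 (y(F, k) = -9*(-6 + 2*5) = -9*(-6 + 10) = -9*4 = -36)
((-22881 - 17503) + y(-81, 212))/(-7124 + (-13680 - 6916)) = ((-22881 - 17503) - 36)/(-7124 + (-13680 - 6916)) = (-40384 - 36)/(-7124 - 20596) = -40420/(-27720) = -40420*(-1/27720) = 2021/1386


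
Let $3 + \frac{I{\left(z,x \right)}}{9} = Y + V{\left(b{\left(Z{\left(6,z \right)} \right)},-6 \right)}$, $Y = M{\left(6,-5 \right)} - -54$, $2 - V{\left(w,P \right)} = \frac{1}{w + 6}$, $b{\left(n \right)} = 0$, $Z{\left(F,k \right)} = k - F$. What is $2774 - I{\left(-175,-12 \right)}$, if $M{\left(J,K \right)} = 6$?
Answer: $\frac{4489}{2} \approx 2244.5$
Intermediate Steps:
$V{\left(w,P \right)} = 2 - \frac{1}{6 + w}$ ($V{\left(w,P \right)} = 2 - \frac{1}{w + 6} = 2 - \frac{1}{6 + w}$)
$Y = 60$ ($Y = 6 - -54 = 6 + 54 = 60$)
$I{\left(z,x \right)} = \frac{1059}{2}$ ($I{\left(z,x \right)} = -27 + 9 \left(60 + \frac{11 + 2 \cdot 0}{6 + 0}\right) = -27 + 9 \left(60 + \frac{11 + 0}{6}\right) = -27 + 9 \left(60 + \frac{1}{6} \cdot 11\right) = -27 + 9 \left(60 + \frac{11}{6}\right) = -27 + 9 \cdot \frac{371}{6} = -27 + \frac{1113}{2} = \frac{1059}{2}$)
$2774 - I{\left(-175,-12 \right)} = 2774 - \frac{1059}{2} = \frac{4489}{2}$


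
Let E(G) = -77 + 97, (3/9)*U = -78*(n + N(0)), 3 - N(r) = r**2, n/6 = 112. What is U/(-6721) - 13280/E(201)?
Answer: -331138/517 ≈ -640.50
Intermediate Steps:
n = 672 (n = 6*112 = 672)
N(r) = 3 - r**2
U = -157950 (U = 3*(-78*(672 + (3 - 1*0**2))) = 3*(-78*(672 + (3 - 1*0))) = 3*(-78*(672 + (3 + 0))) = 3*(-78*(672 + 3)) = 3*(-78*675) = 3*(-52650) = -157950)
E(G) = 20
U/(-6721) - 13280/E(201) = -157950/(-6721) - 13280/20 = -157950*(-1/6721) - 13280*1/20 = 12150/517 - 664 = -331138/517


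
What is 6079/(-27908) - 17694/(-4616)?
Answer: 14554484/4025729 ≈ 3.6154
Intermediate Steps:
6079/(-27908) - 17694/(-4616) = 6079*(-1/27908) - 17694*(-1/4616) = -6079/27908 + 8847/2308 = 14554484/4025729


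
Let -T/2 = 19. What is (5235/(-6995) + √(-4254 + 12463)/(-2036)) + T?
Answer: -54209/1399 - √8209/2036 ≈ -38.793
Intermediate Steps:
T = -38 (T = -2*19 = -38)
(5235/(-6995) + √(-4254 + 12463)/(-2036)) + T = (5235/(-6995) + √(-4254 + 12463)/(-2036)) - 38 = (5235*(-1/6995) + √8209*(-1/2036)) - 38 = (-1047/1399 - √8209/2036) - 38 = -54209/1399 - √8209/2036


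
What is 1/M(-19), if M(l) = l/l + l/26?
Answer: 26/7 ≈ 3.7143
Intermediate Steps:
M(l) = 1 + l/26 (M(l) = 1 + l*(1/26) = 1 + l/26)
1/M(-19) = 1/(1 + (1/26)*(-19)) = 1/(1 - 19/26) = 1/(7/26) = 26/7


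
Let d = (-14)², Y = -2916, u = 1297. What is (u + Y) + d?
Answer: -1423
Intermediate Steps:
d = 196
(u + Y) + d = (1297 - 2916) + 196 = -1619 + 196 = -1423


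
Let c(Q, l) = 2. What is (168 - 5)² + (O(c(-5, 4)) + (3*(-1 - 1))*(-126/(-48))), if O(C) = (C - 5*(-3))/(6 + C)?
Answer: 212443/8 ≈ 26555.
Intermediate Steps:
O(C) = (15 + C)/(6 + C) (O(C) = (C + 15)/(6 + C) = (15 + C)/(6 + C))
(168 - 5)² + (O(c(-5, 4)) + (3*(-1 - 1))*(-126/(-48))) = (168 - 5)² + ((15 + 2)/(6 + 2) + (3*(-1 - 1))*(-126/(-48))) = 163² + (17/8 + (3*(-2))*(-126*(-1/48))) = 26569 + ((⅛)*17 - 6*21/8) = 26569 + (17/8 - 63/4) = 26569 - 109/8 = 212443/8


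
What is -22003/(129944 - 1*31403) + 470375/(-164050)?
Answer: -1998432601/646626042 ≈ -3.0906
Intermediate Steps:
-22003/(129944 - 1*31403) + 470375/(-164050) = -22003/(129944 - 31403) + 470375*(-1/164050) = -22003/98541 - 18815/6562 = -1998432601/646626042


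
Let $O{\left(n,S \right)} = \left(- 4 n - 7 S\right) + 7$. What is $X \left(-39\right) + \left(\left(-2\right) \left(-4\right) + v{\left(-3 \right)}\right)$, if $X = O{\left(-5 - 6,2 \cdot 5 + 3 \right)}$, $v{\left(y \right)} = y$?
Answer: $1565$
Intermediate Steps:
$O{\left(n,S \right)} = 7 - 7 S - 4 n$ ($O{\left(n,S \right)} = \left(- 7 S - 4 n\right) + 7 = 7 - 7 S - 4 n$)
$X = -40$ ($X = 7 - 7 \left(2 \cdot 5 + 3\right) - 4 \left(-5 - 6\right) = 7 - 7 \left(10 + 3\right) - 4 \left(-5 - 6\right) = 7 - 91 - -44 = 7 - 91 + 44 = -40$)
$X \left(-39\right) + \left(\left(-2\right) \left(-4\right) + v{\left(-3 \right)}\right) = \left(-40\right) \left(-39\right) - -5 = 1560 + \left(8 - 3\right) = 1560 + 5 = 1565$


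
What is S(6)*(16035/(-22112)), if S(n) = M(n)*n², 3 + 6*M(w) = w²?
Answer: -1587465/11056 ≈ -143.58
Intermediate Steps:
M(w) = -½ + w²/6
S(n) = n²*(-½ + n²/6) (S(n) = (-½ + n²/6)*n² = n²*(-½ + n²/6))
S(6)*(16035/(-22112)) = ((⅙)*6²*(-3 + 6²))*(16035/(-22112)) = ((⅙)*36*(-3 + 36))*(16035*(-1/22112)) = ((⅙)*36*33)*(-16035/22112) = 198*(-16035/22112) = -1587465/11056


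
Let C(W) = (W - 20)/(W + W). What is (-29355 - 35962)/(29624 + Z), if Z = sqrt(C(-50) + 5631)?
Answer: -19349508080/8775757443 + 65317*sqrt(563170)/8775757443 ≈ -2.1993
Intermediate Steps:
C(W) = (-20 + W)/(2*W) (C(W) = (-20 + W)/((2*W)) = (-20 + W)*(1/(2*W)) = (-20 + W)/(2*W))
Z = sqrt(563170)/10 (Z = sqrt((1/2)*(-20 - 50)/(-50) + 5631) = sqrt((1/2)*(-1/50)*(-70) + 5631) = sqrt(7/10 + 5631) = sqrt(56317/10) = sqrt(563170)/10 ≈ 75.045)
(-29355 - 35962)/(29624 + Z) = (-29355 - 35962)/(29624 + sqrt(563170)/10) = -65317/(29624 + sqrt(563170)/10)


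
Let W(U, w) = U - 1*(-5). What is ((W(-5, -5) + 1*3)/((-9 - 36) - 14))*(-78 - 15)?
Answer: 279/59 ≈ 4.7288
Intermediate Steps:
W(U, w) = 5 + U (W(U, w) = U + 5 = 5 + U)
((W(-5, -5) + 1*3)/((-9 - 36) - 14))*(-78 - 15) = (((5 - 5) + 1*3)/((-9 - 36) - 14))*(-78 - 15) = ((0 + 3)/(-45 - 14))*(-93) = (3/(-59))*(-93) = (3*(-1/59))*(-93) = -3/59*(-93) = 279/59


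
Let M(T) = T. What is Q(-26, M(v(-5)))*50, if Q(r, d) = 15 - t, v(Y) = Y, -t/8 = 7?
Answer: 3550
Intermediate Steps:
t = -56 (t = -8*7 = -56)
Q(r, d) = 71 (Q(r, d) = 15 - 1*(-56) = 15 + 56 = 71)
Q(-26, M(v(-5)))*50 = 71*50 = 3550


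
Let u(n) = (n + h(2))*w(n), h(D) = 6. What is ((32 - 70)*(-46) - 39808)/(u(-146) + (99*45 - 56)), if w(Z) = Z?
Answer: -38060/24839 ≈ -1.5323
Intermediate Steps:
u(n) = n*(6 + n) (u(n) = (n + 6)*n = (6 + n)*n = n*(6 + n))
((32 - 70)*(-46) - 39808)/(u(-146) + (99*45 - 56)) = ((32 - 70)*(-46) - 39808)/(-146*(6 - 146) + (99*45 - 56)) = (-38*(-46) - 39808)/(-146*(-140) + (4455 - 56)) = (1748 - 39808)/(20440 + 4399) = -38060/24839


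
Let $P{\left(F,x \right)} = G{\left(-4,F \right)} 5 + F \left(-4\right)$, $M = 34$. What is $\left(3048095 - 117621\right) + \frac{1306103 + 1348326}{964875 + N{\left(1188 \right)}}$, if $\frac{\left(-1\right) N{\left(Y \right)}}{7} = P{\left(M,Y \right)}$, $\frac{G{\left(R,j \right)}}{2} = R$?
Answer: $\frac{2831154099147}{966107} \approx 2.9305 \cdot 10^{6}$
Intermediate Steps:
$G{\left(R,j \right)} = 2 R$
$P{\left(F,x \right)} = -40 - 4 F$ ($P{\left(F,x \right)} = 2 \left(-4\right) 5 + F \left(-4\right) = \left(-8\right) 5 - 4 F = -40 - 4 F$)
$N{\left(Y \right)} = 1232$ ($N{\left(Y \right)} = - 7 \left(-40 - 136\right) = \left(-7\right) \left(-176\right) = 1232$)
$\left(3048095 - 117621\right) + \frac{1306103 + 1348326}{964875 + N{\left(1188 \right)}} = \left(3048095 - 117621\right) + \frac{1306103 + 1348326}{964875 + 1232} = 2930474 + \frac{2654429}{966107} = \frac{2831154099147}{966107}$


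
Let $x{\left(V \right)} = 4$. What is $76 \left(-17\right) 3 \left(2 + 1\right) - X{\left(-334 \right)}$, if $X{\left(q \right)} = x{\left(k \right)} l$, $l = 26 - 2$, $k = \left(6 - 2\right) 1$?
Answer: $-11724$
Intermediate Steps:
$k = 4$ ($k = 4 \cdot 1 = 4$)
$l = 24$
$X{\left(q \right)} = 96$ ($X{\left(q \right)} = 4 \cdot 24 = 96$)
$76 \left(-17\right) 3 \left(2 + 1\right) - X{\left(-334 \right)} = 76 \left(-17\right) 3 \left(2 + 1\right) - 96 = - 1292 \cdot 3 \cdot 3 - 96 = \left(-1292\right) 9 - 96 = -11628 - 96 = -11724$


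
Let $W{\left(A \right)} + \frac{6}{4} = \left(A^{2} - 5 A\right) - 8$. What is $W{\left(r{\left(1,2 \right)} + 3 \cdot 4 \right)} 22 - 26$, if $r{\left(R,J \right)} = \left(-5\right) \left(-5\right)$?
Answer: $25813$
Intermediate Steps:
$r{\left(R,J \right)} = 25$
$W{\left(A \right)} = - \frac{19}{2} + A^{2} - 5 A$ ($W{\left(A \right)} = - \frac{3}{2} - \left(8 - A^{2} + 5 A\right) = - \frac{19}{2} + A^{2} - 5 A$)
$W{\left(r{\left(1,2 \right)} + 3 \cdot 4 \right)} 22 - 26 = \left(- \frac{19}{2} + \left(25 + 3 \cdot 4\right)^{2} - 5 \left(25 + 3 \cdot 4\right)\right) 22 - 26 = \left(- \frac{19}{2} + \left(25 + 12\right)^{2} - 5 \left(25 + 12\right)\right) 22 - 26 = \left(- \frac{19}{2} + 37^{2} - 185\right) 22 - 26 = \left(- \frac{19}{2} + 1369 - 185\right) 22 - 26 = \frac{2349}{2} \cdot 22 - 26 = 25839 - 26 = 25813$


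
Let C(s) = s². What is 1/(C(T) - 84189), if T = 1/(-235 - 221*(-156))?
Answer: -5060330496/426024164127743 ≈ -1.1878e-5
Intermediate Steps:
T = 1/71136 (T = -1/156/(-456) = -1/456*(-1/156) = 1/71136 ≈ 1.4058e-5)
1/(C(T) - 84189) = 1/((1/71136)² - 84189) = 1/(1/5060330496 - 84189) = 1/(-426024164127743/5060330496) = -5060330496/426024164127743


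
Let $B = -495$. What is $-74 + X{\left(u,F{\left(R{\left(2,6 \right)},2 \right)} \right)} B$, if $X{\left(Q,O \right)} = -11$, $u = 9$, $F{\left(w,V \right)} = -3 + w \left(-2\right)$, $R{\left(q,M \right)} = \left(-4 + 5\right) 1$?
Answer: $5371$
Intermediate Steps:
$R{\left(q,M \right)} = 1$ ($R{\left(q,M \right)} = 1 \cdot 1 = 1$)
$F{\left(w,V \right)} = -3 - 2 w$
$-74 + X{\left(u,F{\left(R{\left(2,6 \right)},2 \right)} \right)} B = -74 - -5445 = -74 + 5445 = 5371$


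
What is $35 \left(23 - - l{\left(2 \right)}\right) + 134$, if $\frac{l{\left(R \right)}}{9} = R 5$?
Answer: $4089$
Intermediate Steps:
$l{\left(R \right)} = 45 R$ ($l{\left(R \right)} = 9 R 5 = 9 \cdot 5 R = 45 R$)
$35 \left(23 - - l{\left(2 \right)}\right) + 134 = 35 \left(23 - - 45 \cdot 2\right) + 134 = 35 \left(23 - \left(-1\right) 90\right) + 134 = 35 \left(23 - -90\right) + 134 = 35 \left(23 + 90\right) + 134 = 35 \cdot 113 + 134 = 3955 + 134 = 4089$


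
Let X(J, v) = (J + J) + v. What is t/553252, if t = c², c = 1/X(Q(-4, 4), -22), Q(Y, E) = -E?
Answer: 1/497926800 ≈ 2.0083e-9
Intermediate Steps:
X(J, v) = v + 2*J (X(J, v) = 2*J + v = v + 2*J)
c = -1/30 (c = 1/(-22 + 2*(-1*4)) = 1/(-22 + 2*(-4)) = 1/(-22 - 8) = 1/(-30) = -1/30 ≈ -0.033333)
t = 1/900 (t = (-1/30)² = 1/900 ≈ 0.0011111)
t/553252 = (1/900)/553252 = (1/900)*(1/553252) = 1/497926800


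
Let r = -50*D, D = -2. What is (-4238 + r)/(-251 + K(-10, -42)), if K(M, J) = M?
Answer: 4138/261 ≈ 15.854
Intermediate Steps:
r = 100 (r = -50*(-2) = 100)
(-4238 + r)/(-251 + K(-10, -42)) = (-4238 + 100)/(-251 - 10) = -4138/(-261) = -4138*(-1/261) = 4138/261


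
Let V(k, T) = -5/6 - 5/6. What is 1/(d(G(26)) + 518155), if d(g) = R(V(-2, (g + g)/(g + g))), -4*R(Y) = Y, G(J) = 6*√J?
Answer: 12/6217865 ≈ 1.9299e-6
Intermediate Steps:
V(k, T) = -5/3 (V(k, T) = -5*⅙ - 5*⅙ = -⅚ - ⅚ = -5/3)
R(Y) = -Y/4
d(g) = 5/12 (d(g) = -¼*(-5/3) = 5/12)
1/(d(G(26)) + 518155) = 1/(5/12 + 518155) = 1/(6217865/12) = 12/6217865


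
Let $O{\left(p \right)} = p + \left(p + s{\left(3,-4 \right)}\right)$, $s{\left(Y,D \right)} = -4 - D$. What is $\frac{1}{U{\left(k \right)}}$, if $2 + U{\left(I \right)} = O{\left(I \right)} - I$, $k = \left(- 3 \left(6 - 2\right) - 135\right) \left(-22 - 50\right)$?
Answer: $\frac{1}{10582} \approx 9.45 \cdot 10^{-5}$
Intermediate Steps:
$k = 10584$ ($k = \left(\left(-3\right) 4 - 135\right) \left(-72\right) = \left(-12 - 135\right) \left(-72\right) = \left(-147\right) \left(-72\right) = 10584$)
$O{\left(p \right)} = 2 p$ ($O{\left(p \right)} = p + \left(p - 0\right) = p + \left(p + \left(-4 + 4\right)\right) = p + \left(p + 0\right) = p + p = 2 p$)
$U{\left(I \right)} = -2 + I$ ($U{\left(I \right)} = -2 + \left(2 I - I\right) = -2 + I$)
$\frac{1}{U{\left(k \right)}} = \frac{1}{-2 + 10584} = \frac{1}{10582}$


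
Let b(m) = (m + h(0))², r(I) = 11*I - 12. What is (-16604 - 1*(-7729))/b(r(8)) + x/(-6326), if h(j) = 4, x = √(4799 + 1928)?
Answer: -355/256 - 31*√7/6326 ≈ -1.3997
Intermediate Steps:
r(I) = -12 + 11*I
x = 31*√7 (x = √6727 = 31*√7 ≈ 82.018)
b(m) = (4 + m)² (b(m) = (m + 4)² = (4 + m)²)
(-16604 - 1*(-7729))/b(r(8)) + x/(-6326) = (-16604 - 1*(-7729))/((4 + (-12 + 11*8))²) + (31*√7)/(-6326) = (-16604 + 7729)/((4 + (-12 + 88))²) + (31*√7)*(-1/6326) = -8875/(4 + 76)² - 31*√7/6326 = -8875/(80²) - 31*√7/6326 = -8875/6400 - 31*√7/6326 = -8875*1/6400 - 31*√7/6326 = -355/256 - 31*√7/6326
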